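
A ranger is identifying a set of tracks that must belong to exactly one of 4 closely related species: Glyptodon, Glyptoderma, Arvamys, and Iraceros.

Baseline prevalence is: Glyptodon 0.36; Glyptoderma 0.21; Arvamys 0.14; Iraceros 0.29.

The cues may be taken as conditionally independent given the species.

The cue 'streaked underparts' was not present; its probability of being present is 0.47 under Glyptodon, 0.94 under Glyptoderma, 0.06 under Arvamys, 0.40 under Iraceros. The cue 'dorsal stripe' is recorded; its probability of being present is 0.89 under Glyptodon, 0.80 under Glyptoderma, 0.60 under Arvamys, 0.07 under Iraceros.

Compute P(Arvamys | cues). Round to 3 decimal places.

Multiply each prior by the joint likelihood of the cue pattern (using 1 − P(present | H) for each absent cue):
  Glyptodon: 0.36 × (1 − 0.47) × 0.89 = 0.16981
  Glyptoderma: 0.21 × (1 − 0.94) × 0.80 = 0.01008
  Arvamys: 0.14 × (1 − 0.06) × 0.60 = 0.07896
  Iraceros: 0.29 × (1 − 0.40) × 0.07 = 0.01218
Normalizing constant Z = 0.16981 + 0.01008 + 0.07896 + 0.01218 = 0.27103.
P(Arvamys | evidence) = 0.07896 / 0.27103 ≈ 0.291.

0.291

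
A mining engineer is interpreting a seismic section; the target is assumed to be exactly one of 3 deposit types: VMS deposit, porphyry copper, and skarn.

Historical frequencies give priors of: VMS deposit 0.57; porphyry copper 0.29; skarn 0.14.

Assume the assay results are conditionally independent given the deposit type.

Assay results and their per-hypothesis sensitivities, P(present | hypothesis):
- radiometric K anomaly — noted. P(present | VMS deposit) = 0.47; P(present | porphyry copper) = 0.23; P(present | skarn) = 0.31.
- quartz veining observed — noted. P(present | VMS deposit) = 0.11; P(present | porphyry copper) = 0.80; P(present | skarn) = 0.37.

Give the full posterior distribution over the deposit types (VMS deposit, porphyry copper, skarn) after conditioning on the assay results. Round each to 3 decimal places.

0.298, 0.540, 0.162

Multiply each prior by the joint likelihood of the assay result pattern:
  VMS deposit: 0.57 × 0.47 × 0.11 = 0.029469
  porphyry copper: 0.29 × 0.23 × 0.80 = 0.05336
  skarn: 0.14 × 0.31 × 0.37 = 0.016058
The unnormalized weights sum to 0.098887.
P(VMS deposit | evidence) = 0.029469 / 0.098887 ≈ 0.298
P(porphyry copper | evidence) = 0.05336 / 0.098887 ≈ 0.540
P(skarn | evidence) = 0.016058 / 0.098887 ≈ 0.162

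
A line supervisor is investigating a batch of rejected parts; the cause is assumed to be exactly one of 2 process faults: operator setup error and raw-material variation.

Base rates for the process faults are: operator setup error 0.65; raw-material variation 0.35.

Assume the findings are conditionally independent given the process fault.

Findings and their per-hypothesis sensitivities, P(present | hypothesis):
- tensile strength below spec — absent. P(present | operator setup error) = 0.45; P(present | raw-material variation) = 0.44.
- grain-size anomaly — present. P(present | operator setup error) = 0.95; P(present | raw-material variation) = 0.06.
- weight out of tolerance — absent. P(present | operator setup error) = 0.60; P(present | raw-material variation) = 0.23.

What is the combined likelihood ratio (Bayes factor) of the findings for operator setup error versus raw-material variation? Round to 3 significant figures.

8.08

Take the product of per-finding likelihoods under each hypothesis (using 1 − P(present | H) for each absent finding), then divide.
  operator setup error: (1 − 0.45) × 0.95 × (1 − 0.60) = 0.209
  raw-material variation: (1 − 0.44) × 0.06 × (1 − 0.23) = 0.025872
Bayes factor = 0.209 / 0.025872 ≈ 8.08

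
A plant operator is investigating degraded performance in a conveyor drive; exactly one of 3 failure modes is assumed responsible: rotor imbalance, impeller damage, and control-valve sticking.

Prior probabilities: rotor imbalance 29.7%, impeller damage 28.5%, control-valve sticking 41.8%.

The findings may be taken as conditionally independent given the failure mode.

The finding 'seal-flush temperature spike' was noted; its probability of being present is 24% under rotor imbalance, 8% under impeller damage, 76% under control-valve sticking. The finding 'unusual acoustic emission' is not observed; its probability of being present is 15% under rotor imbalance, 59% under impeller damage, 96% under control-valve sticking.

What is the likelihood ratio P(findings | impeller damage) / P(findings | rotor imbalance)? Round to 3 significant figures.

0.161

Joint likelihood of the evidence pattern under each hypothesis (using 1 − P(present | H) for each absent finding):
  impeller damage: 0.08 × (1 − 0.59) = 0.0328
  rotor imbalance: 0.24 × (1 − 0.15) = 0.204
Bayes factor = 0.0328 / 0.204 ≈ 0.161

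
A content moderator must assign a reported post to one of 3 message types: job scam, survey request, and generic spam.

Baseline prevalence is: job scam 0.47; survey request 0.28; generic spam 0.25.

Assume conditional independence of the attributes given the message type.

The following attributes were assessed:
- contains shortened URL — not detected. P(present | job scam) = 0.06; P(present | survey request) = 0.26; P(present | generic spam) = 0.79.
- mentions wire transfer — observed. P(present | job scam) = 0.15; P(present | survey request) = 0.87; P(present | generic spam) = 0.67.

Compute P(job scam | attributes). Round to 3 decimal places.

Multiply each prior by the joint likelihood of the attribute pattern (using 1 − P(present | H) for each absent attribute):
  job scam: 0.47 × (1 − 0.06) × 0.15 = 0.06627
  survey request: 0.28 × (1 − 0.26) × 0.87 = 0.18026
  generic spam: 0.25 × (1 − 0.79) × 0.67 = 0.035175
The unnormalized weights sum to 0.28171.
P(job scam | evidence) = 0.06627 / 0.28171 ≈ 0.235.

0.235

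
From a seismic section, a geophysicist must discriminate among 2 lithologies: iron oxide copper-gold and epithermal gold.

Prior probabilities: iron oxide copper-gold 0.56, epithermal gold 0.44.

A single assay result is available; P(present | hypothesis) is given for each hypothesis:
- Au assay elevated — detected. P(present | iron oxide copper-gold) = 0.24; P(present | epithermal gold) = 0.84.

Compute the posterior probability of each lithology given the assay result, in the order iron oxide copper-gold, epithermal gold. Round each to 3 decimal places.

Multiply each prior by the likelihood of the assay result:
  iron oxide copper-gold: 0.56 × 0.24 = 0.1344
  epithermal gold: 0.44 × 0.84 = 0.3696
Normalizing constant Z = 0.1344 + 0.3696 = 0.504.
P(iron oxide copper-gold | evidence) = 0.1344 / 0.504 ≈ 0.267
P(epithermal gold | evidence) = 0.3696 / 0.504 ≈ 0.733

0.267, 0.733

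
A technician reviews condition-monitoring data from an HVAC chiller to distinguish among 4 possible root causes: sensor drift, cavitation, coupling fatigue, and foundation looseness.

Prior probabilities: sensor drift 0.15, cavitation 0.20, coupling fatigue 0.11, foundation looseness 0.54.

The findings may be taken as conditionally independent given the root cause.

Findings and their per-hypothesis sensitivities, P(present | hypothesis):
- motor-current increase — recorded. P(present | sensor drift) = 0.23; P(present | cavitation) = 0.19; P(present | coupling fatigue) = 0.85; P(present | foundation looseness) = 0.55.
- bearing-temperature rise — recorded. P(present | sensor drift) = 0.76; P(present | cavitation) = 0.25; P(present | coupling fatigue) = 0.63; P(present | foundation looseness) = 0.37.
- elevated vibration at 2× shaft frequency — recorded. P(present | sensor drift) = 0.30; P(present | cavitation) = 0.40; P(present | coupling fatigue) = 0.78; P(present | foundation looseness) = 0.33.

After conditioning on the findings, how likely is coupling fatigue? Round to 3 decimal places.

By Bayes' rule with conditional independence, the unnormalized weight for each hypothesis is prior × ∏ likelihoods:
  sensor drift: 0.15 × 0.23 × 0.76 × 0.30 = 0.007866
  cavitation: 0.20 × 0.19 × 0.25 × 0.40 = 0.0038
  coupling fatigue: 0.11 × 0.85 × 0.63 × 0.78 = 0.045946
  foundation looseness: 0.54 × 0.55 × 0.37 × 0.33 = 0.036264
The unnormalized weights sum to 0.093876.
P(coupling fatigue | evidence) = 0.045946 / 0.093876 ≈ 0.489.

0.489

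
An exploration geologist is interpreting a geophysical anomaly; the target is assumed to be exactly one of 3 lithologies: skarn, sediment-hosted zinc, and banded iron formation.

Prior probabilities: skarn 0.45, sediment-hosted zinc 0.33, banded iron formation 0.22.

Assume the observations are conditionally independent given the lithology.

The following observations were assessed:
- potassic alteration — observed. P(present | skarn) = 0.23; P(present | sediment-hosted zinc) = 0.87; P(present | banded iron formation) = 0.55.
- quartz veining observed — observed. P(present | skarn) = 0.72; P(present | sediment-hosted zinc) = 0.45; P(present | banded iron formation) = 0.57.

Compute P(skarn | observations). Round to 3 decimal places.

Multiply each prior by the joint likelihood of the evidence pattern:
  skarn: 0.45 × 0.23 × 0.72 = 0.07452
  sediment-hosted zinc: 0.33 × 0.87 × 0.45 = 0.1292
  banded iron formation: 0.22 × 0.55 × 0.57 = 0.06897
The unnormalized weights sum to 0.27269.
P(skarn | evidence) = 0.07452 / 0.27269 ≈ 0.273.

0.273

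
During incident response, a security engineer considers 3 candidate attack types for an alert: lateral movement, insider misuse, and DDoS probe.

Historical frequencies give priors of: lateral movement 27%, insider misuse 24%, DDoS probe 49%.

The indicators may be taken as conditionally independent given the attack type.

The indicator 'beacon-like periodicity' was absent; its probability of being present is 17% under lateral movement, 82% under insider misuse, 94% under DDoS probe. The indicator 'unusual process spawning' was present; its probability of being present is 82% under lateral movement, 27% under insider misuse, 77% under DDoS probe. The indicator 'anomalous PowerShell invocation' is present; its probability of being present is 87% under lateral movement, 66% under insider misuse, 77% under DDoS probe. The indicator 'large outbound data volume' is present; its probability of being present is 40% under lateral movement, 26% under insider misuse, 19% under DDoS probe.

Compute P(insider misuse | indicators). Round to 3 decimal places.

0.029

Multiply each prior by the joint likelihood of the indicator pattern (using 1 − P(present | H) for each absent indicator):
  lateral movement: 0.27 × (1 − 0.17) × 0.82 × 0.87 × 0.40 = 0.063949
  insider misuse: 0.24 × (1 − 0.82) × 0.27 × 0.66 × 0.26 = 0.0020015
  DDoS probe: 0.49 × (1 − 0.94) × 0.77 × 0.77 × 0.19 = 0.0033119
The unnormalized weights sum to 0.069263.
P(insider misuse | evidence) = 0.0020015 / 0.069263 ≈ 0.029.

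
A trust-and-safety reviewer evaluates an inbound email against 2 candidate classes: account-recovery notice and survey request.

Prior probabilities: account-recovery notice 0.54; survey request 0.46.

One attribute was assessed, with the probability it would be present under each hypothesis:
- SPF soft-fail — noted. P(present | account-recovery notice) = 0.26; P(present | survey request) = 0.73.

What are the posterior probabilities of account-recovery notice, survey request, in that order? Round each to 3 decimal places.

By Bayes' rule, the unnormalized weight for each hypothesis is prior × likelihood:
  account-recovery notice: 0.54 × 0.26 = 0.1404
  survey request: 0.46 × 0.73 = 0.3358
Normalizing constant Z = 0.1404 + 0.3358 = 0.4762.
P(account-recovery notice | evidence) = 0.1404 / 0.4762 ≈ 0.295
P(survey request | evidence) = 0.3358 / 0.4762 ≈ 0.705

0.295, 0.705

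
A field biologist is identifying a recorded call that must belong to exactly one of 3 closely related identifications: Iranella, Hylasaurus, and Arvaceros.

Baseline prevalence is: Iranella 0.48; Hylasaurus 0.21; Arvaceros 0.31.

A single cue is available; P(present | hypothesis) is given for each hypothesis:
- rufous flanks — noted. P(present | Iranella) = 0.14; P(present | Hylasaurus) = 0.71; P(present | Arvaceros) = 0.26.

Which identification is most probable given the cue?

Hylasaurus

By Bayes' rule, the unnormalized weight for each hypothesis is prior × likelihood:
  Iranella: 0.48 × 0.14 = 0.0672
  Hylasaurus: 0.21 × 0.71 = 0.1491
  Arvaceros: 0.31 × 0.26 = 0.0806
Normalizing constant Z = 0.0672 + 0.1491 + 0.0806 = 0.2969.
P(Iranella | evidence) ≈ 0.0672 / 0.2969 ≈ 0.226
P(Hylasaurus | evidence) ≈ 0.1491 / 0.2969 ≈ 0.502
P(Arvaceros | evidence) ≈ 0.0806 / 0.2969 ≈ 0.271
The largest is 0.502, so Hylasaurus is most probable.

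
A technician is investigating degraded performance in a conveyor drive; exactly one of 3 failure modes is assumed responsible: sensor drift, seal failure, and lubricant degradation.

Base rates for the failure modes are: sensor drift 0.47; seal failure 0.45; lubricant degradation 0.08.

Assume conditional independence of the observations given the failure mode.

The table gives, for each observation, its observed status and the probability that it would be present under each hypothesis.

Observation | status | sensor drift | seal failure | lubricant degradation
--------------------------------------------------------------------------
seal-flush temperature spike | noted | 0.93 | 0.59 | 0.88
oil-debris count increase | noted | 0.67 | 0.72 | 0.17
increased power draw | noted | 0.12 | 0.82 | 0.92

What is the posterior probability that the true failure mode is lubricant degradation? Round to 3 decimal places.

0.054

For each hypothesis, the unnormalized posterior weight is prior × product of the observation likelihoods:
  sensor drift: 0.47 × 0.93 × 0.67 × 0.12 = 0.035143
  seal failure: 0.45 × 0.59 × 0.72 × 0.82 = 0.15675
  lubricant degradation: 0.08 × 0.88 × 0.17 × 0.92 = 0.011011
Marginal likelihood of the evidence = 0.2029.
P(lubricant degradation | evidence) = 0.011011 / 0.2029 ≈ 0.054.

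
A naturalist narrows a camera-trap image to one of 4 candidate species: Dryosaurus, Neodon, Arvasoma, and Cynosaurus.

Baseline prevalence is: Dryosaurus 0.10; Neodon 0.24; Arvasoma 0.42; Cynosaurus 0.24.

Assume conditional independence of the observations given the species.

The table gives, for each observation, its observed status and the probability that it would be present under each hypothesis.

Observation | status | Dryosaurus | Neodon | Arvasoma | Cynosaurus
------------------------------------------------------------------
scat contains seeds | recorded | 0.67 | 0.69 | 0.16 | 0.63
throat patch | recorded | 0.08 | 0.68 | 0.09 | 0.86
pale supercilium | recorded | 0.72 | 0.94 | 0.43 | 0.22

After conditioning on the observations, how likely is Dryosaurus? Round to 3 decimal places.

0.027

For each hypothesis, the unnormalized posterior weight is prior × product of the observation likelihoods:
  Dryosaurus: 0.10 × 0.67 × 0.08 × 0.72 = 0.0038592
  Neodon: 0.24 × 0.69 × 0.68 × 0.94 = 0.10585
  Arvasoma: 0.42 × 0.16 × 0.09 × 0.43 = 0.0026006
  Cynosaurus: 0.24 × 0.63 × 0.86 × 0.22 = 0.028607
Marginal likelihood of the evidence = 0.14092.
P(Dryosaurus | evidence) = 0.0038592 / 0.14092 ≈ 0.027.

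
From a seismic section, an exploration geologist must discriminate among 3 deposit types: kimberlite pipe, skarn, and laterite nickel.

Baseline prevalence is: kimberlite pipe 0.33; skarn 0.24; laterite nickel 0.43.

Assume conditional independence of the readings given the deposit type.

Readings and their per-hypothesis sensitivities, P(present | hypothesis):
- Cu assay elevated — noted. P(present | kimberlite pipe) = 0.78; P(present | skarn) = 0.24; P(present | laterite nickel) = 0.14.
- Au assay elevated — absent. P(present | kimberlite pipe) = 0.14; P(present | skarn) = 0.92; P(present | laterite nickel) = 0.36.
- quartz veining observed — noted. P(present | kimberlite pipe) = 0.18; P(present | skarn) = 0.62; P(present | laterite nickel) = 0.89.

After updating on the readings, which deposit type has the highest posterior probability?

For each hypothesis, the unnormalized posterior weight is prior × product of the reading likelihoods (using 1 − P(present | H) for each absent reading):
  kimberlite pipe: 0.33 × 0.78 × (1 − 0.14) × 0.18 = 0.039846
  skarn: 0.24 × 0.24 × (1 − 0.92) × 0.62 = 0.002857
  laterite nickel: 0.43 × 0.14 × (1 − 0.36) × 0.89 = 0.03429
Marginal likelihood of the evidence = 0.076992.
P(kimberlite pipe | evidence) ≈ 0.039846 / 0.076992 ≈ 0.518
P(skarn | evidence) ≈ 0.002857 / 0.076992 ≈ 0.037
P(laterite nickel | evidence) ≈ 0.03429 / 0.076992 ≈ 0.445
The largest is 0.518, so kimberlite pipe is most probable.

kimberlite pipe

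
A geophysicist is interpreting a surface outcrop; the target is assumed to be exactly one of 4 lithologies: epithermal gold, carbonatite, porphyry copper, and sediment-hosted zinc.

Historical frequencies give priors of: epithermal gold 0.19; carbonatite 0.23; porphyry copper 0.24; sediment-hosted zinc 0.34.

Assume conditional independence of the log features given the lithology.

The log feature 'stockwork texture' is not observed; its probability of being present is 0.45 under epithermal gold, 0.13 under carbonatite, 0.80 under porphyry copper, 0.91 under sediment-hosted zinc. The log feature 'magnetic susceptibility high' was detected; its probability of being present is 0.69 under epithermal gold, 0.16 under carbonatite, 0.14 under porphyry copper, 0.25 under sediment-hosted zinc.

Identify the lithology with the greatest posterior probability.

For each hypothesis, the unnormalized posterior weight is prior × product of the log feature likelihoods (using 1 − P(present | H) for each absent log feature):
  epithermal gold: 0.19 × (1 − 0.45) × 0.69 = 0.072105
  carbonatite: 0.23 × (1 − 0.13) × 0.16 = 0.032016
  porphyry copper: 0.24 × (1 − 0.80) × 0.14 = 0.00672
  sediment-hosted zinc: 0.34 × (1 − 0.91) × 0.25 = 0.00765
Normalizing constant Z = 0.072105 + 0.032016 + 0.00672 + 0.00765 = 0.11849.
P(epithermal gold | evidence) ≈ 0.072105 / 0.11849 ≈ 0.609
P(carbonatite | evidence) ≈ 0.032016 / 0.11849 ≈ 0.270
P(porphyry copper | evidence) ≈ 0.00672 / 0.11849 ≈ 0.057
P(sediment-hosted zinc | evidence) ≈ 0.00765 / 0.11849 ≈ 0.065
The largest is 0.609, so epithermal gold is most probable.

epithermal gold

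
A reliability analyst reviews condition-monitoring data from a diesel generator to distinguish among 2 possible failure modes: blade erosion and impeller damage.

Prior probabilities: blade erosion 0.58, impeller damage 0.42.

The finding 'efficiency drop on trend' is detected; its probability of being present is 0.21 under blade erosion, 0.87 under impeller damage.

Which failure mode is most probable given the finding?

Multiply each prior by the likelihood of the finding:
  blade erosion: 0.58 × 0.21 = 0.1218
  impeller damage: 0.42 × 0.87 = 0.3654
The unnormalized weights sum to 0.4872.
P(blade erosion | evidence) ≈ 0.1218 / 0.4872 ≈ 0.250
P(impeller damage | evidence) ≈ 0.3654 / 0.4872 ≈ 0.750
The largest is 0.750, so impeller damage is most probable.

impeller damage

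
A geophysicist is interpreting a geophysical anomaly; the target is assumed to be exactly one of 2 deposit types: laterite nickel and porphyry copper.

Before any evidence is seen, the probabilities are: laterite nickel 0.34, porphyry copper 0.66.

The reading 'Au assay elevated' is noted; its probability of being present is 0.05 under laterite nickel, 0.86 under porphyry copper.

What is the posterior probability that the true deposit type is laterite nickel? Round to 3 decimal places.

0.029

For each hypothesis, the unnormalized posterior weight is prior × likelihood:
  laterite nickel: 0.34 × 0.05 = 0.017
  porphyry copper: 0.66 × 0.86 = 0.5676
Marginal likelihood of the evidence = 0.5846.
P(laterite nickel | evidence) = 0.017 / 0.5846 ≈ 0.029.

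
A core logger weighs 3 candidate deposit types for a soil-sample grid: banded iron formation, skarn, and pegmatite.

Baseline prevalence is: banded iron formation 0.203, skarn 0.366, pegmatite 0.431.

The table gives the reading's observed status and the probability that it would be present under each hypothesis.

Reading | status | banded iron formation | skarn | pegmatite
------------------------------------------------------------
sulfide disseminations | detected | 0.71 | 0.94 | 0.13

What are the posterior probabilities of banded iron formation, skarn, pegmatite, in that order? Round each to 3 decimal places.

For each hypothesis, the unnormalized posterior weight is prior × likelihood:
  banded iron formation: 0.203 × 0.71 = 0.14413
  skarn: 0.366 × 0.94 = 0.34404
  pegmatite: 0.431 × 0.13 = 0.05603
The unnormalized weights sum to 0.5442.
P(banded iron formation | evidence) = 0.14413 / 0.5442 ≈ 0.265
P(skarn | evidence) = 0.34404 / 0.5442 ≈ 0.632
P(pegmatite | evidence) = 0.05603 / 0.5442 ≈ 0.103

0.265, 0.632, 0.103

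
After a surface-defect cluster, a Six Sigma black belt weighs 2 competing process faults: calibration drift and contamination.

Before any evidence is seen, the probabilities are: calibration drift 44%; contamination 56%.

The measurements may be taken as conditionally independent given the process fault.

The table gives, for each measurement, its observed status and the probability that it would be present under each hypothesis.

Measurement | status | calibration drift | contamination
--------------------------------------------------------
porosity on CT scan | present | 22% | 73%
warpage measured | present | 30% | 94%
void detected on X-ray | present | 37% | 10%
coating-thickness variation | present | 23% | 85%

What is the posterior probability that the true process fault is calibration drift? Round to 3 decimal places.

0.070

By Bayes' rule with conditional independence, the unnormalized weight for each hypothesis is prior × ∏ likelihoods:
  calibration drift: 0.44 × 0.22 × 0.30 × 0.37 × 0.23 = 0.0024713
  contamination: 0.56 × 0.73 × 0.94 × 0.10 × 0.85 = 0.032663
The unnormalized weights sum to 0.035134.
P(calibration drift | evidence) = 0.0024713 / 0.035134 ≈ 0.070.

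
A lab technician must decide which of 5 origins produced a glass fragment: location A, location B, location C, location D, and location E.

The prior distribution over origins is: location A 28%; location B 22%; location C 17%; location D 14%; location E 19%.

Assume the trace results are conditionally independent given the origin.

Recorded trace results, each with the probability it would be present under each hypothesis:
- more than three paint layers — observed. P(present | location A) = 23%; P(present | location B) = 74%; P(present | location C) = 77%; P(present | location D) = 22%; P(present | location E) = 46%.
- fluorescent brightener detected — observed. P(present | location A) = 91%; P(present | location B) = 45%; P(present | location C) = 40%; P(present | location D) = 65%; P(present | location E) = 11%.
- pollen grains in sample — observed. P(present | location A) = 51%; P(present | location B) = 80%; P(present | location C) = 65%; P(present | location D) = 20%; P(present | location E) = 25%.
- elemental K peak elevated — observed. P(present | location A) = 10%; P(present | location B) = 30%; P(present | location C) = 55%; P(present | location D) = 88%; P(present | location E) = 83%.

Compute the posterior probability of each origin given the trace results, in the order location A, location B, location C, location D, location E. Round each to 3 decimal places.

0.067, 0.392, 0.418, 0.079, 0.045

By Bayes' rule with conditional independence, the unnormalized weight for each hypothesis is prior × ∏ likelihoods:
  location A: 0.28 × 0.23 × 0.91 × 0.51 × 0.10 = 0.0029888
  location B: 0.22 × 0.74 × 0.45 × 0.80 × 0.30 = 0.017582
  location C: 0.17 × 0.77 × 0.40 × 0.65 × 0.55 = 0.018719
  location D: 0.14 × 0.22 × 0.65 × 0.20 × 0.88 = 0.0035235
  location E: 0.19 × 0.46 × 0.11 × 0.25 × 0.83 = 0.0019949
Marginal likelihood of the evidence = 0.044808.
P(location A | evidence) = 0.0029888 / 0.044808 ≈ 0.067
P(location B | evidence) = 0.017582 / 0.044808 ≈ 0.392
P(location C | evidence) = 0.018719 / 0.044808 ≈ 0.418
P(location D | evidence) = 0.0035235 / 0.044808 ≈ 0.079
P(location E | evidence) = 0.0019949 / 0.044808 ≈ 0.045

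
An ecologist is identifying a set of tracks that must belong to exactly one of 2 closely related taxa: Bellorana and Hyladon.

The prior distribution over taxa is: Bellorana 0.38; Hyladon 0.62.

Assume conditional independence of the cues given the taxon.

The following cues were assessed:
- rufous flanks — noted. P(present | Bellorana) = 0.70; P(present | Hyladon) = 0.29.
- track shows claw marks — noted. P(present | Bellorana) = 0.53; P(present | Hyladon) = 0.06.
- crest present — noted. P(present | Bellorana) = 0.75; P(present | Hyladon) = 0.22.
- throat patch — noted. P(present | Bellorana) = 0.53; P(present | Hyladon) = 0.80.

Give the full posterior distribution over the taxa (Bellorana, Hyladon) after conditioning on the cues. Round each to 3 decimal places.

Multiply each prior by the joint likelihood of the cue pattern:
  Bellorana: 0.38 × 0.70 × 0.53 × 0.75 × 0.53 = 0.05604
  Hyladon: 0.62 × 0.29 × 0.06 × 0.22 × 0.80 = 0.0018987
Marginal likelihood of the evidence = 0.057938.
P(Bellorana | evidence) = 0.05604 / 0.057938 ≈ 0.967
P(Hyladon | evidence) = 0.0018987 / 0.057938 ≈ 0.033

0.967, 0.033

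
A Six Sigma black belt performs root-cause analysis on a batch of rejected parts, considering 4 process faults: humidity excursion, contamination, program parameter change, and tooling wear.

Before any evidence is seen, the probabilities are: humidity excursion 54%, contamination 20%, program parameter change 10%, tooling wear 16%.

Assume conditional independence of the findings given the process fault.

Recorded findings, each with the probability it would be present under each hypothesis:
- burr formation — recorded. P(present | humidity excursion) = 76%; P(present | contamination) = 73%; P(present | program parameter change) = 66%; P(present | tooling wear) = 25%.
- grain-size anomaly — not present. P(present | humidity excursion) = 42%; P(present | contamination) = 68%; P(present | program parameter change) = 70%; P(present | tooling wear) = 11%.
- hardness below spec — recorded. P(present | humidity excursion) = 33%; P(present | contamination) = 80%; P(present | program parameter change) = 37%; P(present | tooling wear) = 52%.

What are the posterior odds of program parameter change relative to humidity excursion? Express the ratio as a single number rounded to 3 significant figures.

0.0933

The normalizing constant cancels in an odds ratio, so compute prior × likelihood for the two hypotheses only (using 1 − P(present | H) for each absent finding):
  program parameter change: 0.10 × 0.66 × (1 − 0.70) × 0.37 = 0.007326
  humidity excursion: 0.54 × 0.76 × (1 − 0.42) × 0.33 = 0.078551
Odds(program parameter change : humidity excursion) = 0.007326 / 0.078551 ≈ 0.0933.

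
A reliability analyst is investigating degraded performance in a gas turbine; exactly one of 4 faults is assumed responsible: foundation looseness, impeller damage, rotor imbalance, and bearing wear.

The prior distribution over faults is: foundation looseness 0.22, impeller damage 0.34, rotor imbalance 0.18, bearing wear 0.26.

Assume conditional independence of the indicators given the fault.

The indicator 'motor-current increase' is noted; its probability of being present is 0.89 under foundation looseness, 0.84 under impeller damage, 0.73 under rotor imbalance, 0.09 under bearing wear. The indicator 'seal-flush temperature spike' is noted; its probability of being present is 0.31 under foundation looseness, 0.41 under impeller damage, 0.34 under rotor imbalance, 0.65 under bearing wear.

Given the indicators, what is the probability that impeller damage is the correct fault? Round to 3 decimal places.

For each hypothesis, the unnormalized posterior weight is prior × product of the indicator likelihoods:
  foundation looseness: 0.22 × 0.89 × 0.31 = 0.060698
  impeller damage: 0.34 × 0.84 × 0.41 = 0.1171
  rotor imbalance: 0.18 × 0.73 × 0.34 = 0.044676
  bearing wear: 0.26 × 0.09 × 0.65 = 0.01521
Normalizing constant Z = 0.060698 + 0.1171 + 0.044676 + 0.01521 = 0.23768.
P(impeller damage | evidence) = 0.1171 / 0.23768 ≈ 0.493.

0.493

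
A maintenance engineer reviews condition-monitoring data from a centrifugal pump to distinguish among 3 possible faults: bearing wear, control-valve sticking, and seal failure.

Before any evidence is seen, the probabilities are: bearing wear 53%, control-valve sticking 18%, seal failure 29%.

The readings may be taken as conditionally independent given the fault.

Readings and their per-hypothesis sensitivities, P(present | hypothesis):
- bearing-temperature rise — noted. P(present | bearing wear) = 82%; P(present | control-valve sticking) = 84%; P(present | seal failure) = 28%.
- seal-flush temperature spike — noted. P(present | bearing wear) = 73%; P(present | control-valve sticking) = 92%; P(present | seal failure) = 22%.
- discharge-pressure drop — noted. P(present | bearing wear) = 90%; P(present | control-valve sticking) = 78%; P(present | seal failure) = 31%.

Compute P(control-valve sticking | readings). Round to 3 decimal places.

0.272

For each hypothesis, the unnormalized posterior weight is prior × product of the reading likelihoods:
  bearing wear: 0.53 × 0.82 × 0.73 × 0.90 = 0.28553
  control-valve sticking: 0.18 × 0.84 × 0.92 × 0.78 = 0.1085
  seal failure: 0.29 × 0.28 × 0.22 × 0.31 = 0.0055378
Normalizing constant Z = 0.28553 + 0.1085 + 0.0055378 = 0.39957.
P(control-valve sticking | evidence) = 0.1085 / 0.39957 ≈ 0.272.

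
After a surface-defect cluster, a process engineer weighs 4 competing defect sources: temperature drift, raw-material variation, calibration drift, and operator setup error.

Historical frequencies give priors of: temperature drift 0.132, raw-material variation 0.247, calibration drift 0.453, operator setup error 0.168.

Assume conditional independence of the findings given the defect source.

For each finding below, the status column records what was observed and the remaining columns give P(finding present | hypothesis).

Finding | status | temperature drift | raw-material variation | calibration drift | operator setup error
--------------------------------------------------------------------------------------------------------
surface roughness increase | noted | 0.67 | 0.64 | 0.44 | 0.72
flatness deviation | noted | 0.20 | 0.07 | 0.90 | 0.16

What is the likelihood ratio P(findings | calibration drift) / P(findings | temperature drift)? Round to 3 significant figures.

Take the product of per-finding likelihoods under each hypothesis, then divide.
  calibration drift: 0.44 × 0.90 = 0.396
  temperature drift: 0.67 × 0.20 = 0.134
Bayes factor = 0.396 / 0.134 ≈ 2.96

2.96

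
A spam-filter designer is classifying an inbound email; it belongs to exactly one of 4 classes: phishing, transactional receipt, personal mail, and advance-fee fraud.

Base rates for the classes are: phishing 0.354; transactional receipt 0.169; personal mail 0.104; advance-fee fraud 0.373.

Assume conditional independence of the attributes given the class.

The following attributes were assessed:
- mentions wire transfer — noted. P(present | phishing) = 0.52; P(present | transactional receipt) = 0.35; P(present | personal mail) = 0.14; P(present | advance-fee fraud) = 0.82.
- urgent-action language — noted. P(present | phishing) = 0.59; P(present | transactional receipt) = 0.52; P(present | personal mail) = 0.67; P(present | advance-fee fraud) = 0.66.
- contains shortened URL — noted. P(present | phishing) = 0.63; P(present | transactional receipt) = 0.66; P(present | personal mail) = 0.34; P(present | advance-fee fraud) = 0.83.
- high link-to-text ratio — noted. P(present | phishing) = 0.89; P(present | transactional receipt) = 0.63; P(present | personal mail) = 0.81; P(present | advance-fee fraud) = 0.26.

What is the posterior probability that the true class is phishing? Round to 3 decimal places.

For each hypothesis, the unnormalized posterior weight is prior × product of the attribute likelihoods:
  phishing: 0.354 × 0.52 × 0.59 × 0.63 × 0.89 = 0.060896
  transactional receipt: 0.169 × 0.35 × 0.52 × 0.66 × 0.63 = 0.012789
  personal mail: 0.104 × 0.14 × 0.67 × 0.34 × 0.81 = 0.0026866
  advance-fee fraud: 0.373 × 0.82 × 0.66 × 0.83 × 0.26 = 0.043563
Marginal likelihood of the evidence = 0.11993.
P(phishing | evidence) = 0.060896 / 0.11993 ≈ 0.508.

0.508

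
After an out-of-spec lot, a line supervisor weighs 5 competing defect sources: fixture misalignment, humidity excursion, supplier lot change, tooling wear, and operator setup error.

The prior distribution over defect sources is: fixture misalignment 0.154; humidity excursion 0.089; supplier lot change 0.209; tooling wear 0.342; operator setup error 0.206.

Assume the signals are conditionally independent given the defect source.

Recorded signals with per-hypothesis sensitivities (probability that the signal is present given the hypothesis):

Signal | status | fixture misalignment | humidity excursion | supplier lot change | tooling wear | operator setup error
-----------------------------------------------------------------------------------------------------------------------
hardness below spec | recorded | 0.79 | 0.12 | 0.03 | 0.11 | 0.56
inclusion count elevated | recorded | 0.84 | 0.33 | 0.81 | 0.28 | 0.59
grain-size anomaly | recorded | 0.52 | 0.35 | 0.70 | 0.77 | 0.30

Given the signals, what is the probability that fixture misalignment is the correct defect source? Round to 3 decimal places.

By Bayes' rule with conditional independence, the unnormalized weight for each hypothesis is prior × ∏ likelihoods:
  fixture misalignment: 0.154 × 0.79 × 0.84 × 0.52 = 0.053141
  humidity excursion: 0.089 × 0.12 × 0.33 × 0.35 = 0.0012335
  supplier lot change: 0.209 × 0.03 × 0.81 × 0.70 = 0.0035551
  tooling wear: 0.342 × 0.11 × 0.28 × 0.77 = 0.0081109
  operator setup error: 0.206 × 0.56 × 0.59 × 0.30 = 0.020419
Marginal likelihood of the evidence = 0.086459.
P(fixture misalignment | evidence) = 0.053141 / 0.086459 ≈ 0.615.

0.615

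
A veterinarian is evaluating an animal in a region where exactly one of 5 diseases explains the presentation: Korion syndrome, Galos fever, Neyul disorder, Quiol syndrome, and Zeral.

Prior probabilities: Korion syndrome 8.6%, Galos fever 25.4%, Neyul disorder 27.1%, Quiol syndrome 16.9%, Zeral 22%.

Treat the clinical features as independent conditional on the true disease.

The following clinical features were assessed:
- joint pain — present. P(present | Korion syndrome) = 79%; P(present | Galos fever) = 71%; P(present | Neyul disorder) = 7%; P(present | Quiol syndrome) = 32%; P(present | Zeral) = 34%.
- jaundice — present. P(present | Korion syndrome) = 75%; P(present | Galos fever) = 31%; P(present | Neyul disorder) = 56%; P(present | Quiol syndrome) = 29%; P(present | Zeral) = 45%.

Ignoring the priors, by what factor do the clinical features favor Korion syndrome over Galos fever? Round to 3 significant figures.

2.69

Take the product of per-clinical feature likelihoods under each hypothesis, then divide.
  Korion syndrome: 0.79 × 0.75 = 0.5925
  Galos fever: 0.71 × 0.31 = 0.2201
Bayes factor = 0.5925 / 0.2201 ≈ 2.69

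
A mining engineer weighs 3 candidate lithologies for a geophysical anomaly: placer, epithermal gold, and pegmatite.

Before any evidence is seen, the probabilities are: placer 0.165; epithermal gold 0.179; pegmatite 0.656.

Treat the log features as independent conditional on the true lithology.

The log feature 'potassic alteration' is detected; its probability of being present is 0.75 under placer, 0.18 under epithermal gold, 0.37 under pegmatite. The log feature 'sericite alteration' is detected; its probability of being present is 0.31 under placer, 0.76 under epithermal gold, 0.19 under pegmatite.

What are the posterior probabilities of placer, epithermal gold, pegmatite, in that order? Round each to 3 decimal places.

By Bayes' rule with conditional independence, the unnormalized weight for each hypothesis is prior × ∏ likelihoods:
  placer: 0.165 × 0.75 × 0.31 = 0.038363
  epithermal gold: 0.179 × 0.18 × 0.76 = 0.024487
  pegmatite: 0.656 × 0.37 × 0.19 = 0.046117
Marginal likelihood of the evidence = 0.10897.
P(placer | evidence) = 0.038363 / 0.10897 ≈ 0.352
P(epithermal gold | evidence) = 0.024487 / 0.10897 ≈ 0.225
P(pegmatite | evidence) = 0.046117 / 0.10897 ≈ 0.423

0.352, 0.225, 0.423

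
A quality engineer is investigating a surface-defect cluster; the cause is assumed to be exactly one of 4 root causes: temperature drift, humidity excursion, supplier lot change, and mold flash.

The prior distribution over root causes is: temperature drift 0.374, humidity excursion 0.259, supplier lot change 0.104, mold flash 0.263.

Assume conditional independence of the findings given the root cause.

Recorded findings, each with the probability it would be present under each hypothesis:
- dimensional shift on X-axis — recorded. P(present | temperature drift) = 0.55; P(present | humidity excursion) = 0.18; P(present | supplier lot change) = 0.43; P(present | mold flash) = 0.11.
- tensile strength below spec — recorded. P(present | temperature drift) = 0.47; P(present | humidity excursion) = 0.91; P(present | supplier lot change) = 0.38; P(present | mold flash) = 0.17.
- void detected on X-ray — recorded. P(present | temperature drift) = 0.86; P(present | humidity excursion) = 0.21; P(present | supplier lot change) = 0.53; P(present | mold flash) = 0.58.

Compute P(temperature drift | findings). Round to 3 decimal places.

0.800

Multiply each prior by the joint likelihood of the evidence pattern:
  temperature drift: 0.374 × 0.55 × 0.47 × 0.86 = 0.083144
  humidity excursion: 0.259 × 0.18 × 0.91 × 0.21 = 0.0089091
  supplier lot change: 0.104 × 0.43 × 0.38 × 0.53 = 0.0090066
  mold flash: 0.263 × 0.11 × 0.17 × 0.58 = 0.0028525
The unnormalized weights sum to 0.10391.
P(temperature drift | evidence) = 0.083144 / 0.10391 ≈ 0.800.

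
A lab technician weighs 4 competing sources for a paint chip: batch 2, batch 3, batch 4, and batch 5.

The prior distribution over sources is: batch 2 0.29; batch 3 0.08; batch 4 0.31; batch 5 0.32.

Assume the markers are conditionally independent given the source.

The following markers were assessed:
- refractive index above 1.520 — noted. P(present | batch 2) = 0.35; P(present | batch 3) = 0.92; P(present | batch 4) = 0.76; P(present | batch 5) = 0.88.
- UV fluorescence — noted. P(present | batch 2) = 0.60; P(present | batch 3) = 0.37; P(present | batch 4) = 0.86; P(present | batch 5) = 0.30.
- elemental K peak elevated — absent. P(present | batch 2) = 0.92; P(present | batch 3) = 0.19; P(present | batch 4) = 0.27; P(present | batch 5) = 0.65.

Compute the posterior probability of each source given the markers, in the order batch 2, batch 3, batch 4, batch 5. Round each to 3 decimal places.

For each hypothesis, the unnormalized posterior weight is prior × product of the marker likelihoods (using 1 − P(present | H) for each absent marker):
  batch 2: 0.29 × 0.35 × 0.60 × (1 − 0.92) = 0.004872
  batch 3: 0.08 × 0.92 × 0.37 × (1 − 0.19) = 0.022058
  batch 4: 0.31 × 0.76 × 0.86 × (1 − 0.27) = 0.14791
  batch 5: 0.32 × 0.88 × 0.30 × (1 − 0.65) = 0.029568
The unnormalized weights sum to 0.20441.
P(batch 2 | evidence) = 0.004872 / 0.20441 ≈ 0.024
P(batch 3 | evidence) = 0.022058 / 0.20441 ≈ 0.108
P(batch 4 | evidence) = 0.14791 / 0.20441 ≈ 0.724
P(batch 5 | evidence) = 0.029568 / 0.20441 ≈ 0.145

0.024, 0.108, 0.724, 0.145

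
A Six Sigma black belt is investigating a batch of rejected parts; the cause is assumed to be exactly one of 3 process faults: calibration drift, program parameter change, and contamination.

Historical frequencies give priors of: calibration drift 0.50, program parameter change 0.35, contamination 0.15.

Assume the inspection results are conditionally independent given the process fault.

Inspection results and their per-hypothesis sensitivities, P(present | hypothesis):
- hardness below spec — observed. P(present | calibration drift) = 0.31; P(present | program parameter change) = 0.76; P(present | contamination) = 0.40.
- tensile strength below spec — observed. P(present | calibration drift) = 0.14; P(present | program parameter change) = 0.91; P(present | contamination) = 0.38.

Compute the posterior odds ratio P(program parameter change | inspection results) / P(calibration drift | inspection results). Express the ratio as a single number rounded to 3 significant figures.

The normalizing constant cancels in an odds ratio, so compute prior × likelihood for the two hypotheses only:
  program parameter change: 0.35 × 0.76 × 0.91 = 0.24206
  calibration drift: 0.50 × 0.31 × 0.14 = 0.0217
Odds(program parameter change : calibration drift) = 0.24206 / 0.0217 ≈ 11.2.

11.2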